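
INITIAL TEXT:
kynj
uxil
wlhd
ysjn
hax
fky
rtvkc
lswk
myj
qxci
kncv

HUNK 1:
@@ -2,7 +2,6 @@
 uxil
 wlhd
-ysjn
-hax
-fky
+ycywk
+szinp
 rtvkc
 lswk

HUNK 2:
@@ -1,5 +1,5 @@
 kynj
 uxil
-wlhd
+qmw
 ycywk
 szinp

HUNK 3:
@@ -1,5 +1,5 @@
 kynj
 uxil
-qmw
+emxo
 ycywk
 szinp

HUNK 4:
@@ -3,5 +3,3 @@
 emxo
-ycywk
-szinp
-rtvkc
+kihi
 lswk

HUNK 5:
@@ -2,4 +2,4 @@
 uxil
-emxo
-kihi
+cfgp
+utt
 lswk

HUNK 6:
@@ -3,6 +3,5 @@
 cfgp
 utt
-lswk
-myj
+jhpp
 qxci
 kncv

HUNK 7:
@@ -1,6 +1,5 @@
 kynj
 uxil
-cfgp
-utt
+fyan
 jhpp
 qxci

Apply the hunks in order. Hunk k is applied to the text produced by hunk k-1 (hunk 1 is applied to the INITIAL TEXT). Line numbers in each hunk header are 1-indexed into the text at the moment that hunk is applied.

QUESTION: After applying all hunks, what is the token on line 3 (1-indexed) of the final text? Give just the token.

Hunk 1: at line 2 remove [ysjn,hax,fky] add [ycywk,szinp] -> 10 lines: kynj uxil wlhd ycywk szinp rtvkc lswk myj qxci kncv
Hunk 2: at line 1 remove [wlhd] add [qmw] -> 10 lines: kynj uxil qmw ycywk szinp rtvkc lswk myj qxci kncv
Hunk 3: at line 1 remove [qmw] add [emxo] -> 10 lines: kynj uxil emxo ycywk szinp rtvkc lswk myj qxci kncv
Hunk 4: at line 3 remove [ycywk,szinp,rtvkc] add [kihi] -> 8 lines: kynj uxil emxo kihi lswk myj qxci kncv
Hunk 5: at line 2 remove [emxo,kihi] add [cfgp,utt] -> 8 lines: kynj uxil cfgp utt lswk myj qxci kncv
Hunk 6: at line 3 remove [lswk,myj] add [jhpp] -> 7 lines: kynj uxil cfgp utt jhpp qxci kncv
Hunk 7: at line 1 remove [cfgp,utt] add [fyan] -> 6 lines: kynj uxil fyan jhpp qxci kncv
Final line 3: fyan

Answer: fyan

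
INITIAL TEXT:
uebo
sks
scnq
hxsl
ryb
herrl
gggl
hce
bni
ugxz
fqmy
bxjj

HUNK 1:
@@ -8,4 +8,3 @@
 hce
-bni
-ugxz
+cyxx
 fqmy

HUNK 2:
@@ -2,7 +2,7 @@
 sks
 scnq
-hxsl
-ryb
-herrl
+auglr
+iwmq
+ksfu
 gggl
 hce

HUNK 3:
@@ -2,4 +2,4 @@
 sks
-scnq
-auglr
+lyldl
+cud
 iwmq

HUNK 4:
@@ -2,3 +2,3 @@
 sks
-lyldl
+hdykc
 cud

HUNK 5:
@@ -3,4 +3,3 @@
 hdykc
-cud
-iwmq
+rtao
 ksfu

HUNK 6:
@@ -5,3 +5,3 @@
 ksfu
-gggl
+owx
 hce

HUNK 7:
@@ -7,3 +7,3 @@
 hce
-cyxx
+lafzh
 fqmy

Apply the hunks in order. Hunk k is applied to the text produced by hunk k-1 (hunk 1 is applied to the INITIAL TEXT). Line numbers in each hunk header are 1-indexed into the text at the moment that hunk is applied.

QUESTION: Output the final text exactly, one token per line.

Hunk 1: at line 8 remove [bni,ugxz] add [cyxx] -> 11 lines: uebo sks scnq hxsl ryb herrl gggl hce cyxx fqmy bxjj
Hunk 2: at line 2 remove [hxsl,ryb,herrl] add [auglr,iwmq,ksfu] -> 11 lines: uebo sks scnq auglr iwmq ksfu gggl hce cyxx fqmy bxjj
Hunk 3: at line 2 remove [scnq,auglr] add [lyldl,cud] -> 11 lines: uebo sks lyldl cud iwmq ksfu gggl hce cyxx fqmy bxjj
Hunk 4: at line 2 remove [lyldl] add [hdykc] -> 11 lines: uebo sks hdykc cud iwmq ksfu gggl hce cyxx fqmy bxjj
Hunk 5: at line 3 remove [cud,iwmq] add [rtao] -> 10 lines: uebo sks hdykc rtao ksfu gggl hce cyxx fqmy bxjj
Hunk 6: at line 5 remove [gggl] add [owx] -> 10 lines: uebo sks hdykc rtao ksfu owx hce cyxx fqmy bxjj
Hunk 7: at line 7 remove [cyxx] add [lafzh] -> 10 lines: uebo sks hdykc rtao ksfu owx hce lafzh fqmy bxjj

Answer: uebo
sks
hdykc
rtao
ksfu
owx
hce
lafzh
fqmy
bxjj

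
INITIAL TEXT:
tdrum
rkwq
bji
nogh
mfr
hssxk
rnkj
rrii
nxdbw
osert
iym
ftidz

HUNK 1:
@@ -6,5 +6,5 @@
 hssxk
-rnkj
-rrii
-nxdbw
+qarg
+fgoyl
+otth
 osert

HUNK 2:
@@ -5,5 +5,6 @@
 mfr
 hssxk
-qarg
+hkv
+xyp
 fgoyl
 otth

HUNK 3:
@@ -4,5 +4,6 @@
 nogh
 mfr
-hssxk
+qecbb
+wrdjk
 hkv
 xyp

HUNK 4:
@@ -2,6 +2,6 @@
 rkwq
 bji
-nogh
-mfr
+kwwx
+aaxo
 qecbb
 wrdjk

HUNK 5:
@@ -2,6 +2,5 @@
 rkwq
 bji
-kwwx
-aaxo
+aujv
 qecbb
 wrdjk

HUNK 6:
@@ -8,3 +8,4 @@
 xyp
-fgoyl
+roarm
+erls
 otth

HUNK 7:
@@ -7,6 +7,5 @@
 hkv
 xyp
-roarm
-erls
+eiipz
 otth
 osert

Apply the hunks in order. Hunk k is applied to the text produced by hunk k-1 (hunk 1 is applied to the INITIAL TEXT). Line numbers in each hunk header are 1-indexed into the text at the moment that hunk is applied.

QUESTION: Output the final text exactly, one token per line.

Answer: tdrum
rkwq
bji
aujv
qecbb
wrdjk
hkv
xyp
eiipz
otth
osert
iym
ftidz

Derivation:
Hunk 1: at line 6 remove [rnkj,rrii,nxdbw] add [qarg,fgoyl,otth] -> 12 lines: tdrum rkwq bji nogh mfr hssxk qarg fgoyl otth osert iym ftidz
Hunk 2: at line 5 remove [qarg] add [hkv,xyp] -> 13 lines: tdrum rkwq bji nogh mfr hssxk hkv xyp fgoyl otth osert iym ftidz
Hunk 3: at line 4 remove [hssxk] add [qecbb,wrdjk] -> 14 lines: tdrum rkwq bji nogh mfr qecbb wrdjk hkv xyp fgoyl otth osert iym ftidz
Hunk 4: at line 2 remove [nogh,mfr] add [kwwx,aaxo] -> 14 lines: tdrum rkwq bji kwwx aaxo qecbb wrdjk hkv xyp fgoyl otth osert iym ftidz
Hunk 5: at line 2 remove [kwwx,aaxo] add [aujv] -> 13 lines: tdrum rkwq bji aujv qecbb wrdjk hkv xyp fgoyl otth osert iym ftidz
Hunk 6: at line 8 remove [fgoyl] add [roarm,erls] -> 14 lines: tdrum rkwq bji aujv qecbb wrdjk hkv xyp roarm erls otth osert iym ftidz
Hunk 7: at line 7 remove [roarm,erls] add [eiipz] -> 13 lines: tdrum rkwq bji aujv qecbb wrdjk hkv xyp eiipz otth osert iym ftidz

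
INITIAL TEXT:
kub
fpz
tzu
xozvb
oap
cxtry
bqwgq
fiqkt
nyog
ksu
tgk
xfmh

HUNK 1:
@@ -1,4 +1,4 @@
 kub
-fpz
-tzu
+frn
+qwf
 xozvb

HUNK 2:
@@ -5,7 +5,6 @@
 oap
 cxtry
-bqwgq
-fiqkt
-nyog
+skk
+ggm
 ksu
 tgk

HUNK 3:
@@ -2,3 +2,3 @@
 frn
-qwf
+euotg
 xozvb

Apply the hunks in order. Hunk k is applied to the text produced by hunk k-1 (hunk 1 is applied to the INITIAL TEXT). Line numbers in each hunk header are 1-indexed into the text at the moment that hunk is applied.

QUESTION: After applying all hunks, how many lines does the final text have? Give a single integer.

Hunk 1: at line 1 remove [fpz,tzu] add [frn,qwf] -> 12 lines: kub frn qwf xozvb oap cxtry bqwgq fiqkt nyog ksu tgk xfmh
Hunk 2: at line 5 remove [bqwgq,fiqkt,nyog] add [skk,ggm] -> 11 lines: kub frn qwf xozvb oap cxtry skk ggm ksu tgk xfmh
Hunk 3: at line 2 remove [qwf] add [euotg] -> 11 lines: kub frn euotg xozvb oap cxtry skk ggm ksu tgk xfmh
Final line count: 11

Answer: 11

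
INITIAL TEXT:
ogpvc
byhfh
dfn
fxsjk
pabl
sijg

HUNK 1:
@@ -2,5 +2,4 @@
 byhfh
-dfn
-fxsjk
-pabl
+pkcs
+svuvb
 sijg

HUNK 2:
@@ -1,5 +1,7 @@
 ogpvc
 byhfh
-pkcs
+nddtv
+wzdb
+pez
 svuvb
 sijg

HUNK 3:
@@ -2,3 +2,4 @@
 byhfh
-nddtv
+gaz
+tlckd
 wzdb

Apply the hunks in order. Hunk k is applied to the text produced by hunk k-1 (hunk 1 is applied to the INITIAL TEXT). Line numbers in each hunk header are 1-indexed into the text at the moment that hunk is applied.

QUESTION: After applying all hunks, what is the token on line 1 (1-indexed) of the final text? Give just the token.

Hunk 1: at line 2 remove [dfn,fxsjk,pabl] add [pkcs,svuvb] -> 5 lines: ogpvc byhfh pkcs svuvb sijg
Hunk 2: at line 1 remove [pkcs] add [nddtv,wzdb,pez] -> 7 lines: ogpvc byhfh nddtv wzdb pez svuvb sijg
Hunk 3: at line 2 remove [nddtv] add [gaz,tlckd] -> 8 lines: ogpvc byhfh gaz tlckd wzdb pez svuvb sijg
Final line 1: ogpvc

Answer: ogpvc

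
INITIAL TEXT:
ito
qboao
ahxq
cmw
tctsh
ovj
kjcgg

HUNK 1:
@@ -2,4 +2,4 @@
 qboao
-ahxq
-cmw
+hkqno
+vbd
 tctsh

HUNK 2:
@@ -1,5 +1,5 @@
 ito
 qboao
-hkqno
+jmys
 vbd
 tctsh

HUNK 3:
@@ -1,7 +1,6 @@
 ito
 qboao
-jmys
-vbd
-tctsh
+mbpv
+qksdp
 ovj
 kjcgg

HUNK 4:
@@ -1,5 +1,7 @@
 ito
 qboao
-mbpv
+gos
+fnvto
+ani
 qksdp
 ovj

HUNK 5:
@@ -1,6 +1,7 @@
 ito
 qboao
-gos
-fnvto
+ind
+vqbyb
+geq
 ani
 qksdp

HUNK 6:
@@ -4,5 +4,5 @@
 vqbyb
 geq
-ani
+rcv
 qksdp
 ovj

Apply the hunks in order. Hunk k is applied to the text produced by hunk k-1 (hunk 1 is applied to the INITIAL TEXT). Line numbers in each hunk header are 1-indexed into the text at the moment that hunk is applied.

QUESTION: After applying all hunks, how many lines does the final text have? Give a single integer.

Hunk 1: at line 2 remove [ahxq,cmw] add [hkqno,vbd] -> 7 lines: ito qboao hkqno vbd tctsh ovj kjcgg
Hunk 2: at line 1 remove [hkqno] add [jmys] -> 7 lines: ito qboao jmys vbd tctsh ovj kjcgg
Hunk 3: at line 1 remove [jmys,vbd,tctsh] add [mbpv,qksdp] -> 6 lines: ito qboao mbpv qksdp ovj kjcgg
Hunk 4: at line 1 remove [mbpv] add [gos,fnvto,ani] -> 8 lines: ito qboao gos fnvto ani qksdp ovj kjcgg
Hunk 5: at line 1 remove [gos,fnvto] add [ind,vqbyb,geq] -> 9 lines: ito qboao ind vqbyb geq ani qksdp ovj kjcgg
Hunk 6: at line 4 remove [ani] add [rcv] -> 9 lines: ito qboao ind vqbyb geq rcv qksdp ovj kjcgg
Final line count: 9

Answer: 9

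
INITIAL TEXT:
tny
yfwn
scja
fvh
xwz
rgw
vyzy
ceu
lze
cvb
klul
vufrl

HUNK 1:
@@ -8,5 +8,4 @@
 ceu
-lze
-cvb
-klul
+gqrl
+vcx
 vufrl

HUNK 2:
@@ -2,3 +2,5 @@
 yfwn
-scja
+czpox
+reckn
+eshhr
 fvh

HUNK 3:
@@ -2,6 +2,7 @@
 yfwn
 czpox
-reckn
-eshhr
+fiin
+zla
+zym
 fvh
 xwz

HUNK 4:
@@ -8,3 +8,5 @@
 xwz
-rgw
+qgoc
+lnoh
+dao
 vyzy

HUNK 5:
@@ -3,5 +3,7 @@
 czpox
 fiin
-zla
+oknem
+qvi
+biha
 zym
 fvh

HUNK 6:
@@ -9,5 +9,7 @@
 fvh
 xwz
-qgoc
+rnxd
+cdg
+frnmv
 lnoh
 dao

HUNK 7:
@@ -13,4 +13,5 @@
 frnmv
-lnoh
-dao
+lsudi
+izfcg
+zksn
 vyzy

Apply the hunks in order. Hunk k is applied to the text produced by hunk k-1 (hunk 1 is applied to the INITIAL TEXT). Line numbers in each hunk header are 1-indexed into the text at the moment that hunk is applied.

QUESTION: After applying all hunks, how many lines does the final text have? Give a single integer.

Answer: 21

Derivation:
Hunk 1: at line 8 remove [lze,cvb,klul] add [gqrl,vcx] -> 11 lines: tny yfwn scja fvh xwz rgw vyzy ceu gqrl vcx vufrl
Hunk 2: at line 2 remove [scja] add [czpox,reckn,eshhr] -> 13 lines: tny yfwn czpox reckn eshhr fvh xwz rgw vyzy ceu gqrl vcx vufrl
Hunk 3: at line 2 remove [reckn,eshhr] add [fiin,zla,zym] -> 14 lines: tny yfwn czpox fiin zla zym fvh xwz rgw vyzy ceu gqrl vcx vufrl
Hunk 4: at line 8 remove [rgw] add [qgoc,lnoh,dao] -> 16 lines: tny yfwn czpox fiin zla zym fvh xwz qgoc lnoh dao vyzy ceu gqrl vcx vufrl
Hunk 5: at line 3 remove [zla] add [oknem,qvi,biha] -> 18 lines: tny yfwn czpox fiin oknem qvi biha zym fvh xwz qgoc lnoh dao vyzy ceu gqrl vcx vufrl
Hunk 6: at line 9 remove [qgoc] add [rnxd,cdg,frnmv] -> 20 lines: tny yfwn czpox fiin oknem qvi biha zym fvh xwz rnxd cdg frnmv lnoh dao vyzy ceu gqrl vcx vufrl
Hunk 7: at line 13 remove [lnoh,dao] add [lsudi,izfcg,zksn] -> 21 lines: tny yfwn czpox fiin oknem qvi biha zym fvh xwz rnxd cdg frnmv lsudi izfcg zksn vyzy ceu gqrl vcx vufrl
Final line count: 21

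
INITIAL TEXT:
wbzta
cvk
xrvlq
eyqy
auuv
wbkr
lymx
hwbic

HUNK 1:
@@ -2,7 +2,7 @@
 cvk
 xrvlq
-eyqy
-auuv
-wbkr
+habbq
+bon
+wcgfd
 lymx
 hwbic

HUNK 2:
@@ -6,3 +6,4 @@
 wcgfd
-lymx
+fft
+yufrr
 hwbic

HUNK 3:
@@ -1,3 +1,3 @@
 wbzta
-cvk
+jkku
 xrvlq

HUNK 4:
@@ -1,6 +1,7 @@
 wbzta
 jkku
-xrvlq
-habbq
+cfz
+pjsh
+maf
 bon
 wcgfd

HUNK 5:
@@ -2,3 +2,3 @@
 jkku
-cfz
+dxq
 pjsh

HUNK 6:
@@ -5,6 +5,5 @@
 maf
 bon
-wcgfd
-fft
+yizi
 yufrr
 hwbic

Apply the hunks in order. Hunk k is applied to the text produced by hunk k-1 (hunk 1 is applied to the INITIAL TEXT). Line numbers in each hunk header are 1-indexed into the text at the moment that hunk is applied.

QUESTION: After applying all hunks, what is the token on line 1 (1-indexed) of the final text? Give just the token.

Hunk 1: at line 2 remove [eyqy,auuv,wbkr] add [habbq,bon,wcgfd] -> 8 lines: wbzta cvk xrvlq habbq bon wcgfd lymx hwbic
Hunk 2: at line 6 remove [lymx] add [fft,yufrr] -> 9 lines: wbzta cvk xrvlq habbq bon wcgfd fft yufrr hwbic
Hunk 3: at line 1 remove [cvk] add [jkku] -> 9 lines: wbzta jkku xrvlq habbq bon wcgfd fft yufrr hwbic
Hunk 4: at line 1 remove [xrvlq,habbq] add [cfz,pjsh,maf] -> 10 lines: wbzta jkku cfz pjsh maf bon wcgfd fft yufrr hwbic
Hunk 5: at line 2 remove [cfz] add [dxq] -> 10 lines: wbzta jkku dxq pjsh maf bon wcgfd fft yufrr hwbic
Hunk 6: at line 5 remove [wcgfd,fft] add [yizi] -> 9 lines: wbzta jkku dxq pjsh maf bon yizi yufrr hwbic
Final line 1: wbzta

Answer: wbzta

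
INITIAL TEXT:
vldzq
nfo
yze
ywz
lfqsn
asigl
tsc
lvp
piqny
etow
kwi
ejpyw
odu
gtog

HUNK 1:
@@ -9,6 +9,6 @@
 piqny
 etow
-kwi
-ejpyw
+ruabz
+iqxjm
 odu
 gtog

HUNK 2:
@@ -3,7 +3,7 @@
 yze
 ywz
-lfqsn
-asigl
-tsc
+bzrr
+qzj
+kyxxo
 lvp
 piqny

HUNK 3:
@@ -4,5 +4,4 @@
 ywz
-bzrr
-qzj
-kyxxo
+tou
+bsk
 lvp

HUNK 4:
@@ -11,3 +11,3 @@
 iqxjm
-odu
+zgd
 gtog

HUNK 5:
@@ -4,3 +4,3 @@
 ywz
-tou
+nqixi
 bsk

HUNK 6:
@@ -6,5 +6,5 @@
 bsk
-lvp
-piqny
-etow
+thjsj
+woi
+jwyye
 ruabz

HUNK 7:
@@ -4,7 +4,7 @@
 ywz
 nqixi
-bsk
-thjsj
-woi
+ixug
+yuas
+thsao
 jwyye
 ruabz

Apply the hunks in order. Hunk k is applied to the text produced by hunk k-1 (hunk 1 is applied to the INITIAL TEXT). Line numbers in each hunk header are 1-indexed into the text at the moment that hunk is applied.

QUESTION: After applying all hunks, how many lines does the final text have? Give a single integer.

Answer: 13

Derivation:
Hunk 1: at line 9 remove [kwi,ejpyw] add [ruabz,iqxjm] -> 14 lines: vldzq nfo yze ywz lfqsn asigl tsc lvp piqny etow ruabz iqxjm odu gtog
Hunk 2: at line 3 remove [lfqsn,asigl,tsc] add [bzrr,qzj,kyxxo] -> 14 lines: vldzq nfo yze ywz bzrr qzj kyxxo lvp piqny etow ruabz iqxjm odu gtog
Hunk 3: at line 4 remove [bzrr,qzj,kyxxo] add [tou,bsk] -> 13 lines: vldzq nfo yze ywz tou bsk lvp piqny etow ruabz iqxjm odu gtog
Hunk 4: at line 11 remove [odu] add [zgd] -> 13 lines: vldzq nfo yze ywz tou bsk lvp piqny etow ruabz iqxjm zgd gtog
Hunk 5: at line 4 remove [tou] add [nqixi] -> 13 lines: vldzq nfo yze ywz nqixi bsk lvp piqny etow ruabz iqxjm zgd gtog
Hunk 6: at line 6 remove [lvp,piqny,etow] add [thjsj,woi,jwyye] -> 13 lines: vldzq nfo yze ywz nqixi bsk thjsj woi jwyye ruabz iqxjm zgd gtog
Hunk 7: at line 4 remove [bsk,thjsj,woi] add [ixug,yuas,thsao] -> 13 lines: vldzq nfo yze ywz nqixi ixug yuas thsao jwyye ruabz iqxjm zgd gtog
Final line count: 13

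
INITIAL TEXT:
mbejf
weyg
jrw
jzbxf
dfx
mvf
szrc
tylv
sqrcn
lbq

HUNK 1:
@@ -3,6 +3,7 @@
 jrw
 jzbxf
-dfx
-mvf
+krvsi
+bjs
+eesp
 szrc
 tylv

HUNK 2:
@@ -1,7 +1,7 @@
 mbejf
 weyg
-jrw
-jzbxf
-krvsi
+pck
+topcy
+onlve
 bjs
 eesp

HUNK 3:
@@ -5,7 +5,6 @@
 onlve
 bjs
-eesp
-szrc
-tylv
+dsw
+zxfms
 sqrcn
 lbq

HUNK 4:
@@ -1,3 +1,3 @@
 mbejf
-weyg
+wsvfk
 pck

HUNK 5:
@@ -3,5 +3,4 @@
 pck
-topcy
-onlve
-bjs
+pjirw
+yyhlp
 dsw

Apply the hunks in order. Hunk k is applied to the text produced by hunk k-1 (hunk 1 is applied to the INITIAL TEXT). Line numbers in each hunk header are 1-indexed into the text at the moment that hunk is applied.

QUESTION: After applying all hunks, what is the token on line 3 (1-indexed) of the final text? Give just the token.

Hunk 1: at line 3 remove [dfx,mvf] add [krvsi,bjs,eesp] -> 11 lines: mbejf weyg jrw jzbxf krvsi bjs eesp szrc tylv sqrcn lbq
Hunk 2: at line 1 remove [jrw,jzbxf,krvsi] add [pck,topcy,onlve] -> 11 lines: mbejf weyg pck topcy onlve bjs eesp szrc tylv sqrcn lbq
Hunk 3: at line 5 remove [eesp,szrc,tylv] add [dsw,zxfms] -> 10 lines: mbejf weyg pck topcy onlve bjs dsw zxfms sqrcn lbq
Hunk 4: at line 1 remove [weyg] add [wsvfk] -> 10 lines: mbejf wsvfk pck topcy onlve bjs dsw zxfms sqrcn lbq
Hunk 5: at line 3 remove [topcy,onlve,bjs] add [pjirw,yyhlp] -> 9 lines: mbejf wsvfk pck pjirw yyhlp dsw zxfms sqrcn lbq
Final line 3: pck

Answer: pck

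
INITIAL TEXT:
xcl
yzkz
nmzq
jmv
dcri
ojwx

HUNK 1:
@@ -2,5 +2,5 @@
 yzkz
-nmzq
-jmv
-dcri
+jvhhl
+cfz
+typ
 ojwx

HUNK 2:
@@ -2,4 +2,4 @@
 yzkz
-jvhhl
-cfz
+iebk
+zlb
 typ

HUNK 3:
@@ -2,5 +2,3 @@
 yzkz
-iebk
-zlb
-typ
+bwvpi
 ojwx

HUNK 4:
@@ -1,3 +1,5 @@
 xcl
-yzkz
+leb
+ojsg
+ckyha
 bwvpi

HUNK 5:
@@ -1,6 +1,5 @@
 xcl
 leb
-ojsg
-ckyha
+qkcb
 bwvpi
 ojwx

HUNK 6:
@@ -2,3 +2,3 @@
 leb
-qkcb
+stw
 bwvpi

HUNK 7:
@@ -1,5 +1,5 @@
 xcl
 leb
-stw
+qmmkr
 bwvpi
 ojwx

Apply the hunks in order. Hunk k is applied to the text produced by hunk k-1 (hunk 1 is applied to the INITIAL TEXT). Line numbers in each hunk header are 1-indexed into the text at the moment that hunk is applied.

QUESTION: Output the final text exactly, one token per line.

Hunk 1: at line 2 remove [nmzq,jmv,dcri] add [jvhhl,cfz,typ] -> 6 lines: xcl yzkz jvhhl cfz typ ojwx
Hunk 2: at line 2 remove [jvhhl,cfz] add [iebk,zlb] -> 6 lines: xcl yzkz iebk zlb typ ojwx
Hunk 3: at line 2 remove [iebk,zlb,typ] add [bwvpi] -> 4 lines: xcl yzkz bwvpi ojwx
Hunk 4: at line 1 remove [yzkz] add [leb,ojsg,ckyha] -> 6 lines: xcl leb ojsg ckyha bwvpi ojwx
Hunk 5: at line 1 remove [ojsg,ckyha] add [qkcb] -> 5 lines: xcl leb qkcb bwvpi ojwx
Hunk 6: at line 2 remove [qkcb] add [stw] -> 5 lines: xcl leb stw bwvpi ojwx
Hunk 7: at line 1 remove [stw] add [qmmkr] -> 5 lines: xcl leb qmmkr bwvpi ojwx

Answer: xcl
leb
qmmkr
bwvpi
ojwx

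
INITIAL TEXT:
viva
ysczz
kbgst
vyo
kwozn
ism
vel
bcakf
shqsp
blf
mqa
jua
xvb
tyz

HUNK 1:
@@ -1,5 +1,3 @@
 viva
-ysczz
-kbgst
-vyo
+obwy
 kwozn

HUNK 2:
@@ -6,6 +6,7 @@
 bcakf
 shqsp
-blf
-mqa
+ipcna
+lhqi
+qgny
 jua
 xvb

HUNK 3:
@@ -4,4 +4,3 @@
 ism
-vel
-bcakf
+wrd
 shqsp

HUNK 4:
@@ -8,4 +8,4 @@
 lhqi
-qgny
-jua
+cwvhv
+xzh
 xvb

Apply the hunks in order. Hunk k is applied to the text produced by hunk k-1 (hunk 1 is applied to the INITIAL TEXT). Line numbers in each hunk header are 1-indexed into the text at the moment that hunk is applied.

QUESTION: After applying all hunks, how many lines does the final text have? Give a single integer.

Answer: 12

Derivation:
Hunk 1: at line 1 remove [ysczz,kbgst,vyo] add [obwy] -> 12 lines: viva obwy kwozn ism vel bcakf shqsp blf mqa jua xvb tyz
Hunk 2: at line 6 remove [blf,mqa] add [ipcna,lhqi,qgny] -> 13 lines: viva obwy kwozn ism vel bcakf shqsp ipcna lhqi qgny jua xvb tyz
Hunk 3: at line 4 remove [vel,bcakf] add [wrd] -> 12 lines: viva obwy kwozn ism wrd shqsp ipcna lhqi qgny jua xvb tyz
Hunk 4: at line 8 remove [qgny,jua] add [cwvhv,xzh] -> 12 lines: viva obwy kwozn ism wrd shqsp ipcna lhqi cwvhv xzh xvb tyz
Final line count: 12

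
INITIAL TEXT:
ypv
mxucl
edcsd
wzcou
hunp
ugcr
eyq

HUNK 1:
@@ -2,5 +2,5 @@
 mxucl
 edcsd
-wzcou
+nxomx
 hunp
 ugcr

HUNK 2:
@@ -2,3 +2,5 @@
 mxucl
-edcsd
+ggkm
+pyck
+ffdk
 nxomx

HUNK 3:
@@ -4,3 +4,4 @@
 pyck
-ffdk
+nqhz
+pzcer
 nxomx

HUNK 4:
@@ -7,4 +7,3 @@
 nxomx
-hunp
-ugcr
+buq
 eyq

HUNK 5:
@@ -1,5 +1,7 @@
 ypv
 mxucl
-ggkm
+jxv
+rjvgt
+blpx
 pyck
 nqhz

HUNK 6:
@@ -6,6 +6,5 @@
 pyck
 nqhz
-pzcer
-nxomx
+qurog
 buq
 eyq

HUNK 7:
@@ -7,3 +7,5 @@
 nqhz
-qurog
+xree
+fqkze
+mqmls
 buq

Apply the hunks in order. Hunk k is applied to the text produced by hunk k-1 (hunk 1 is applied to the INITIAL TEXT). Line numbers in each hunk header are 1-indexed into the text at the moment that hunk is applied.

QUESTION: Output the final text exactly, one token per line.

Answer: ypv
mxucl
jxv
rjvgt
blpx
pyck
nqhz
xree
fqkze
mqmls
buq
eyq

Derivation:
Hunk 1: at line 2 remove [wzcou] add [nxomx] -> 7 lines: ypv mxucl edcsd nxomx hunp ugcr eyq
Hunk 2: at line 2 remove [edcsd] add [ggkm,pyck,ffdk] -> 9 lines: ypv mxucl ggkm pyck ffdk nxomx hunp ugcr eyq
Hunk 3: at line 4 remove [ffdk] add [nqhz,pzcer] -> 10 lines: ypv mxucl ggkm pyck nqhz pzcer nxomx hunp ugcr eyq
Hunk 4: at line 7 remove [hunp,ugcr] add [buq] -> 9 lines: ypv mxucl ggkm pyck nqhz pzcer nxomx buq eyq
Hunk 5: at line 1 remove [ggkm] add [jxv,rjvgt,blpx] -> 11 lines: ypv mxucl jxv rjvgt blpx pyck nqhz pzcer nxomx buq eyq
Hunk 6: at line 6 remove [pzcer,nxomx] add [qurog] -> 10 lines: ypv mxucl jxv rjvgt blpx pyck nqhz qurog buq eyq
Hunk 7: at line 7 remove [qurog] add [xree,fqkze,mqmls] -> 12 lines: ypv mxucl jxv rjvgt blpx pyck nqhz xree fqkze mqmls buq eyq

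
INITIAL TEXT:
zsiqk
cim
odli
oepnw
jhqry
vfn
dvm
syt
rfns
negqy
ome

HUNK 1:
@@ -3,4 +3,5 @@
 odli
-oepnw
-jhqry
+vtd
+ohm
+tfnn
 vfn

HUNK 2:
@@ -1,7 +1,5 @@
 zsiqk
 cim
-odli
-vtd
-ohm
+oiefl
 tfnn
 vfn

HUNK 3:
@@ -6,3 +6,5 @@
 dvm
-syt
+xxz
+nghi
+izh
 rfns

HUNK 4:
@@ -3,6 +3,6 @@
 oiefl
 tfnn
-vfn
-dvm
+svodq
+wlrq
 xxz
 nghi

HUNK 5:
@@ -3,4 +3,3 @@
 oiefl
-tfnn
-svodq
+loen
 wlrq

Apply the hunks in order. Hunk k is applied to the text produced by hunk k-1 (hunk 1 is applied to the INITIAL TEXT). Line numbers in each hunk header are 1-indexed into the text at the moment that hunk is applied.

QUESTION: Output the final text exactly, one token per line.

Hunk 1: at line 3 remove [oepnw,jhqry] add [vtd,ohm,tfnn] -> 12 lines: zsiqk cim odli vtd ohm tfnn vfn dvm syt rfns negqy ome
Hunk 2: at line 1 remove [odli,vtd,ohm] add [oiefl] -> 10 lines: zsiqk cim oiefl tfnn vfn dvm syt rfns negqy ome
Hunk 3: at line 6 remove [syt] add [xxz,nghi,izh] -> 12 lines: zsiqk cim oiefl tfnn vfn dvm xxz nghi izh rfns negqy ome
Hunk 4: at line 3 remove [vfn,dvm] add [svodq,wlrq] -> 12 lines: zsiqk cim oiefl tfnn svodq wlrq xxz nghi izh rfns negqy ome
Hunk 5: at line 3 remove [tfnn,svodq] add [loen] -> 11 lines: zsiqk cim oiefl loen wlrq xxz nghi izh rfns negqy ome

Answer: zsiqk
cim
oiefl
loen
wlrq
xxz
nghi
izh
rfns
negqy
ome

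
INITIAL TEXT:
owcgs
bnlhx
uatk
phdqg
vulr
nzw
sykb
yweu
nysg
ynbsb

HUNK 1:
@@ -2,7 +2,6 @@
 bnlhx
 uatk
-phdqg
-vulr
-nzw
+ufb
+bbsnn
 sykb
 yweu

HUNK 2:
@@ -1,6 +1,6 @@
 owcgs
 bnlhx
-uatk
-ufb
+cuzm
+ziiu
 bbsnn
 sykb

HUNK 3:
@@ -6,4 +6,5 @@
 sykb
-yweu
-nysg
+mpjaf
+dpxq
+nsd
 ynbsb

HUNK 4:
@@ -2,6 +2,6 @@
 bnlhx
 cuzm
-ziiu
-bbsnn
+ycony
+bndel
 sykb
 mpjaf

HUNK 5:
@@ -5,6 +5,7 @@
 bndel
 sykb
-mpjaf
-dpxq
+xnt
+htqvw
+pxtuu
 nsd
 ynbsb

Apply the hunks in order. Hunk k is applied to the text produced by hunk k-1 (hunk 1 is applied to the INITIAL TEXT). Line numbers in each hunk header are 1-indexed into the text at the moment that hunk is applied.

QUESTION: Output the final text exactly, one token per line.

Answer: owcgs
bnlhx
cuzm
ycony
bndel
sykb
xnt
htqvw
pxtuu
nsd
ynbsb

Derivation:
Hunk 1: at line 2 remove [phdqg,vulr,nzw] add [ufb,bbsnn] -> 9 lines: owcgs bnlhx uatk ufb bbsnn sykb yweu nysg ynbsb
Hunk 2: at line 1 remove [uatk,ufb] add [cuzm,ziiu] -> 9 lines: owcgs bnlhx cuzm ziiu bbsnn sykb yweu nysg ynbsb
Hunk 3: at line 6 remove [yweu,nysg] add [mpjaf,dpxq,nsd] -> 10 lines: owcgs bnlhx cuzm ziiu bbsnn sykb mpjaf dpxq nsd ynbsb
Hunk 4: at line 2 remove [ziiu,bbsnn] add [ycony,bndel] -> 10 lines: owcgs bnlhx cuzm ycony bndel sykb mpjaf dpxq nsd ynbsb
Hunk 5: at line 5 remove [mpjaf,dpxq] add [xnt,htqvw,pxtuu] -> 11 lines: owcgs bnlhx cuzm ycony bndel sykb xnt htqvw pxtuu nsd ynbsb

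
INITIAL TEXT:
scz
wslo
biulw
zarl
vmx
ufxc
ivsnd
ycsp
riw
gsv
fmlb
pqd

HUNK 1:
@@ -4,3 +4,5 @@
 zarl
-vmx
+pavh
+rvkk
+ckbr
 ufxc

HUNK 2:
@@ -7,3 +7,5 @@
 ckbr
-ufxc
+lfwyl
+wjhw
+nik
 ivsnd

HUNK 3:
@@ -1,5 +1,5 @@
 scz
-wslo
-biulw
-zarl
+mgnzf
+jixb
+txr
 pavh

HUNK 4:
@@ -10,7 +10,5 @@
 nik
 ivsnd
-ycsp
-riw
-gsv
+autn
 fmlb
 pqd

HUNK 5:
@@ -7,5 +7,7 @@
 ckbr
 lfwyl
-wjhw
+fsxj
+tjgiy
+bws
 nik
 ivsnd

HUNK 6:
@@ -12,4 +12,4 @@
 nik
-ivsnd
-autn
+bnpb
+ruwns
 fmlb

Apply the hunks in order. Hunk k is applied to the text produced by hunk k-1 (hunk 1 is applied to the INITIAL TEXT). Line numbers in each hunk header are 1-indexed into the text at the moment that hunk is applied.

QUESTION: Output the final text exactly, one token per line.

Hunk 1: at line 4 remove [vmx] add [pavh,rvkk,ckbr] -> 14 lines: scz wslo biulw zarl pavh rvkk ckbr ufxc ivsnd ycsp riw gsv fmlb pqd
Hunk 2: at line 7 remove [ufxc] add [lfwyl,wjhw,nik] -> 16 lines: scz wslo biulw zarl pavh rvkk ckbr lfwyl wjhw nik ivsnd ycsp riw gsv fmlb pqd
Hunk 3: at line 1 remove [wslo,biulw,zarl] add [mgnzf,jixb,txr] -> 16 lines: scz mgnzf jixb txr pavh rvkk ckbr lfwyl wjhw nik ivsnd ycsp riw gsv fmlb pqd
Hunk 4: at line 10 remove [ycsp,riw,gsv] add [autn] -> 14 lines: scz mgnzf jixb txr pavh rvkk ckbr lfwyl wjhw nik ivsnd autn fmlb pqd
Hunk 5: at line 7 remove [wjhw] add [fsxj,tjgiy,bws] -> 16 lines: scz mgnzf jixb txr pavh rvkk ckbr lfwyl fsxj tjgiy bws nik ivsnd autn fmlb pqd
Hunk 6: at line 12 remove [ivsnd,autn] add [bnpb,ruwns] -> 16 lines: scz mgnzf jixb txr pavh rvkk ckbr lfwyl fsxj tjgiy bws nik bnpb ruwns fmlb pqd

Answer: scz
mgnzf
jixb
txr
pavh
rvkk
ckbr
lfwyl
fsxj
tjgiy
bws
nik
bnpb
ruwns
fmlb
pqd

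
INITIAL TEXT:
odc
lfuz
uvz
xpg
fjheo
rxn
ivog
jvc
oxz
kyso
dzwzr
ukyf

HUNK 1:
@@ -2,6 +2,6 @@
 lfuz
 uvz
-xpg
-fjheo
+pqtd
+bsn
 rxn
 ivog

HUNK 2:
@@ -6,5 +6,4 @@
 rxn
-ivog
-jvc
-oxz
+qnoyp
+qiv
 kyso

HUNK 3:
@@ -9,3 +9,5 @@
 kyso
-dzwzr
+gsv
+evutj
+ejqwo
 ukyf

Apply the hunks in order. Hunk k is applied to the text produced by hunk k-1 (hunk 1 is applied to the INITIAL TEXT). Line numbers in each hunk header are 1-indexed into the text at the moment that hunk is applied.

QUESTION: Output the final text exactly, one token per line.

Hunk 1: at line 2 remove [xpg,fjheo] add [pqtd,bsn] -> 12 lines: odc lfuz uvz pqtd bsn rxn ivog jvc oxz kyso dzwzr ukyf
Hunk 2: at line 6 remove [ivog,jvc,oxz] add [qnoyp,qiv] -> 11 lines: odc lfuz uvz pqtd bsn rxn qnoyp qiv kyso dzwzr ukyf
Hunk 3: at line 9 remove [dzwzr] add [gsv,evutj,ejqwo] -> 13 lines: odc lfuz uvz pqtd bsn rxn qnoyp qiv kyso gsv evutj ejqwo ukyf

Answer: odc
lfuz
uvz
pqtd
bsn
rxn
qnoyp
qiv
kyso
gsv
evutj
ejqwo
ukyf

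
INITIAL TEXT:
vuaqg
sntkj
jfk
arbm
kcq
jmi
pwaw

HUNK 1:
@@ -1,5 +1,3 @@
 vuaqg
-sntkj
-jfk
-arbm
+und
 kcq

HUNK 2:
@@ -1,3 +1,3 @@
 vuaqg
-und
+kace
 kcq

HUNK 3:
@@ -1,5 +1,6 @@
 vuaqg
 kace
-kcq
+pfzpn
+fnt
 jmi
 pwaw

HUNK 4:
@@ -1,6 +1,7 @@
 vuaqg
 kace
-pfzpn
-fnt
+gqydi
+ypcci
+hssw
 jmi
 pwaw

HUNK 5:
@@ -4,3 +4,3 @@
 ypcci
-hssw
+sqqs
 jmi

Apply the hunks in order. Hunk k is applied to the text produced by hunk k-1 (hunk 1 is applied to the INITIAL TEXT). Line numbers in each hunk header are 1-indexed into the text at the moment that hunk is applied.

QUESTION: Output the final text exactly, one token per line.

Answer: vuaqg
kace
gqydi
ypcci
sqqs
jmi
pwaw

Derivation:
Hunk 1: at line 1 remove [sntkj,jfk,arbm] add [und] -> 5 lines: vuaqg und kcq jmi pwaw
Hunk 2: at line 1 remove [und] add [kace] -> 5 lines: vuaqg kace kcq jmi pwaw
Hunk 3: at line 1 remove [kcq] add [pfzpn,fnt] -> 6 lines: vuaqg kace pfzpn fnt jmi pwaw
Hunk 4: at line 1 remove [pfzpn,fnt] add [gqydi,ypcci,hssw] -> 7 lines: vuaqg kace gqydi ypcci hssw jmi pwaw
Hunk 5: at line 4 remove [hssw] add [sqqs] -> 7 lines: vuaqg kace gqydi ypcci sqqs jmi pwaw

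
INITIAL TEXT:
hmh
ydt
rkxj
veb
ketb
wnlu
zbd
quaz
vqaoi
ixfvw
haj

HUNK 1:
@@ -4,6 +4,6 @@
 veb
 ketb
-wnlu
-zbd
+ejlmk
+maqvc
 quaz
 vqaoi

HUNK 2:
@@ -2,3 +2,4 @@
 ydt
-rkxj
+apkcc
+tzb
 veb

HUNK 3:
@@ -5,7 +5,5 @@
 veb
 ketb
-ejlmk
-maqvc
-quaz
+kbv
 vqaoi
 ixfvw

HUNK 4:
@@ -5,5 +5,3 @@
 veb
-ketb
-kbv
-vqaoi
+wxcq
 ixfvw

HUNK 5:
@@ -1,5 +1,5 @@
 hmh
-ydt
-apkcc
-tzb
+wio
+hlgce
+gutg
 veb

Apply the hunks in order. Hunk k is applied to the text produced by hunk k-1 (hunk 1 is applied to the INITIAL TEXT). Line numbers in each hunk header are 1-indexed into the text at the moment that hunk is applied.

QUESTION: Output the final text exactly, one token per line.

Answer: hmh
wio
hlgce
gutg
veb
wxcq
ixfvw
haj

Derivation:
Hunk 1: at line 4 remove [wnlu,zbd] add [ejlmk,maqvc] -> 11 lines: hmh ydt rkxj veb ketb ejlmk maqvc quaz vqaoi ixfvw haj
Hunk 2: at line 2 remove [rkxj] add [apkcc,tzb] -> 12 lines: hmh ydt apkcc tzb veb ketb ejlmk maqvc quaz vqaoi ixfvw haj
Hunk 3: at line 5 remove [ejlmk,maqvc,quaz] add [kbv] -> 10 lines: hmh ydt apkcc tzb veb ketb kbv vqaoi ixfvw haj
Hunk 4: at line 5 remove [ketb,kbv,vqaoi] add [wxcq] -> 8 lines: hmh ydt apkcc tzb veb wxcq ixfvw haj
Hunk 5: at line 1 remove [ydt,apkcc,tzb] add [wio,hlgce,gutg] -> 8 lines: hmh wio hlgce gutg veb wxcq ixfvw haj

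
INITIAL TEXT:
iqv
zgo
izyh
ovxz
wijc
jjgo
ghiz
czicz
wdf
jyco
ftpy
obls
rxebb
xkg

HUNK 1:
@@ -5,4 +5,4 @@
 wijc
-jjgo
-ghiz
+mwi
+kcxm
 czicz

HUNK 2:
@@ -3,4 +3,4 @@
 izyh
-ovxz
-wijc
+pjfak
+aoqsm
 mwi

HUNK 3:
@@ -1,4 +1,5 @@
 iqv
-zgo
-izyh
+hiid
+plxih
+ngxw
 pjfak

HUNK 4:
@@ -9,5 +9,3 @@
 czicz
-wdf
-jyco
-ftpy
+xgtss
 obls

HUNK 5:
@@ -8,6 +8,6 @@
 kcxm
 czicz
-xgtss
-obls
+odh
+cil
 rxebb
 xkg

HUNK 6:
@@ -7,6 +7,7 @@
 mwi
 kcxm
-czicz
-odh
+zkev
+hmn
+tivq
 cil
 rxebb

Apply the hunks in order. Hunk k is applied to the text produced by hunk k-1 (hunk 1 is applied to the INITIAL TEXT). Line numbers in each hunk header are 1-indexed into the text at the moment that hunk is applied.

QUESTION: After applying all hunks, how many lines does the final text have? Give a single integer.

Hunk 1: at line 5 remove [jjgo,ghiz] add [mwi,kcxm] -> 14 lines: iqv zgo izyh ovxz wijc mwi kcxm czicz wdf jyco ftpy obls rxebb xkg
Hunk 2: at line 3 remove [ovxz,wijc] add [pjfak,aoqsm] -> 14 lines: iqv zgo izyh pjfak aoqsm mwi kcxm czicz wdf jyco ftpy obls rxebb xkg
Hunk 3: at line 1 remove [zgo,izyh] add [hiid,plxih,ngxw] -> 15 lines: iqv hiid plxih ngxw pjfak aoqsm mwi kcxm czicz wdf jyco ftpy obls rxebb xkg
Hunk 4: at line 9 remove [wdf,jyco,ftpy] add [xgtss] -> 13 lines: iqv hiid plxih ngxw pjfak aoqsm mwi kcxm czicz xgtss obls rxebb xkg
Hunk 5: at line 8 remove [xgtss,obls] add [odh,cil] -> 13 lines: iqv hiid plxih ngxw pjfak aoqsm mwi kcxm czicz odh cil rxebb xkg
Hunk 6: at line 7 remove [czicz,odh] add [zkev,hmn,tivq] -> 14 lines: iqv hiid plxih ngxw pjfak aoqsm mwi kcxm zkev hmn tivq cil rxebb xkg
Final line count: 14

Answer: 14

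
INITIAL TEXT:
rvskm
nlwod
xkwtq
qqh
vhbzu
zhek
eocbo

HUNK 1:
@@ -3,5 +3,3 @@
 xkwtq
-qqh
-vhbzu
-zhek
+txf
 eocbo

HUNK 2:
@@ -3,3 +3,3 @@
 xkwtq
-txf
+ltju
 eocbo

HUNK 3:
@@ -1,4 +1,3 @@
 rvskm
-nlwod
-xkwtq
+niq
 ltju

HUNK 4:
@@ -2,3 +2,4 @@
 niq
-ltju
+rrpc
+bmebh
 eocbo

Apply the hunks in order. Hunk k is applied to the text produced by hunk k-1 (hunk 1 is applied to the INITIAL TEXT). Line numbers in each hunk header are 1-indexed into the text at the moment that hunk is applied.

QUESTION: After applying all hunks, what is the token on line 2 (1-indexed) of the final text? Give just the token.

Hunk 1: at line 3 remove [qqh,vhbzu,zhek] add [txf] -> 5 lines: rvskm nlwod xkwtq txf eocbo
Hunk 2: at line 3 remove [txf] add [ltju] -> 5 lines: rvskm nlwod xkwtq ltju eocbo
Hunk 3: at line 1 remove [nlwod,xkwtq] add [niq] -> 4 lines: rvskm niq ltju eocbo
Hunk 4: at line 2 remove [ltju] add [rrpc,bmebh] -> 5 lines: rvskm niq rrpc bmebh eocbo
Final line 2: niq

Answer: niq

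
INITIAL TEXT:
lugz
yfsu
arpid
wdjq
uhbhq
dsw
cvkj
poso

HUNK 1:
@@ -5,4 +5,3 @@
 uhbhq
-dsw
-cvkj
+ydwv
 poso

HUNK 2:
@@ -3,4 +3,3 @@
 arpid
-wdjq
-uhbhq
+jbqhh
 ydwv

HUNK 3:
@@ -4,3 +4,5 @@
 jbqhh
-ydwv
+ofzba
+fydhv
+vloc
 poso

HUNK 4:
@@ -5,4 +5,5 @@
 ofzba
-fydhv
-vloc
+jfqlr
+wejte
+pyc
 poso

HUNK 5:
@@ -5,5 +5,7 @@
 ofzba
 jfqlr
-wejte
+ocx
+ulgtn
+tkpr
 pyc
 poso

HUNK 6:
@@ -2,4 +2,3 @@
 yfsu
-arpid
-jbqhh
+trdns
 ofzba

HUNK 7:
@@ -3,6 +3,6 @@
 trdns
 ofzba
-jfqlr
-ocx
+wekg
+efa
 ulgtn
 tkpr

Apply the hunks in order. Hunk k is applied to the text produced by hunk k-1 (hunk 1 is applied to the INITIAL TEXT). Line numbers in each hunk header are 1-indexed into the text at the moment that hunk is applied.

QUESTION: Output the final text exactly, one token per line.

Hunk 1: at line 5 remove [dsw,cvkj] add [ydwv] -> 7 lines: lugz yfsu arpid wdjq uhbhq ydwv poso
Hunk 2: at line 3 remove [wdjq,uhbhq] add [jbqhh] -> 6 lines: lugz yfsu arpid jbqhh ydwv poso
Hunk 3: at line 4 remove [ydwv] add [ofzba,fydhv,vloc] -> 8 lines: lugz yfsu arpid jbqhh ofzba fydhv vloc poso
Hunk 4: at line 5 remove [fydhv,vloc] add [jfqlr,wejte,pyc] -> 9 lines: lugz yfsu arpid jbqhh ofzba jfqlr wejte pyc poso
Hunk 5: at line 5 remove [wejte] add [ocx,ulgtn,tkpr] -> 11 lines: lugz yfsu arpid jbqhh ofzba jfqlr ocx ulgtn tkpr pyc poso
Hunk 6: at line 2 remove [arpid,jbqhh] add [trdns] -> 10 lines: lugz yfsu trdns ofzba jfqlr ocx ulgtn tkpr pyc poso
Hunk 7: at line 3 remove [jfqlr,ocx] add [wekg,efa] -> 10 lines: lugz yfsu trdns ofzba wekg efa ulgtn tkpr pyc poso

Answer: lugz
yfsu
trdns
ofzba
wekg
efa
ulgtn
tkpr
pyc
poso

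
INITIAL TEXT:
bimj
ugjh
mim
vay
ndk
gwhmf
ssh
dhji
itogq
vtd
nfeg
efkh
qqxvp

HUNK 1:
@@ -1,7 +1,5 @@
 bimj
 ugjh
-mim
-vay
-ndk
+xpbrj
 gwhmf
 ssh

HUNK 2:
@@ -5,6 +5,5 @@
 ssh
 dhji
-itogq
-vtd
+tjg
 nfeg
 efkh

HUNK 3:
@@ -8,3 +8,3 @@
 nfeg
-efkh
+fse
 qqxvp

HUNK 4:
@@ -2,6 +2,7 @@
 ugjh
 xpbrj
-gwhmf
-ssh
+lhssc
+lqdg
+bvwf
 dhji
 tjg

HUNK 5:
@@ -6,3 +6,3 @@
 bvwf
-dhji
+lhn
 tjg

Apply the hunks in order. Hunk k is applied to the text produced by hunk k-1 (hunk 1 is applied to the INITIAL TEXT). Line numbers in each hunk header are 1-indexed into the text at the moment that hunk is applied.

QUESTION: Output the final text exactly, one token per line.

Answer: bimj
ugjh
xpbrj
lhssc
lqdg
bvwf
lhn
tjg
nfeg
fse
qqxvp

Derivation:
Hunk 1: at line 1 remove [mim,vay,ndk] add [xpbrj] -> 11 lines: bimj ugjh xpbrj gwhmf ssh dhji itogq vtd nfeg efkh qqxvp
Hunk 2: at line 5 remove [itogq,vtd] add [tjg] -> 10 lines: bimj ugjh xpbrj gwhmf ssh dhji tjg nfeg efkh qqxvp
Hunk 3: at line 8 remove [efkh] add [fse] -> 10 lines: bimj ugjh xpbrj gwhmf ssh dhji tjg nfeg fse qqxvp
Hunk 4: at line 2 remove [gwhmf,ssh] add [lhssc,lqdg,bvwf] -> 11 lines: bimj ugjh xpbrj lhssc lqdg bvwf dhji tjg nfeg fse qqxvp
Hunk 5: at line 6 remove [dhji] add [lhn] -> 11 lines: bimj ugjh xpbrj lhssc lqdg bvwf lhn tjg nfeg fse qqxvp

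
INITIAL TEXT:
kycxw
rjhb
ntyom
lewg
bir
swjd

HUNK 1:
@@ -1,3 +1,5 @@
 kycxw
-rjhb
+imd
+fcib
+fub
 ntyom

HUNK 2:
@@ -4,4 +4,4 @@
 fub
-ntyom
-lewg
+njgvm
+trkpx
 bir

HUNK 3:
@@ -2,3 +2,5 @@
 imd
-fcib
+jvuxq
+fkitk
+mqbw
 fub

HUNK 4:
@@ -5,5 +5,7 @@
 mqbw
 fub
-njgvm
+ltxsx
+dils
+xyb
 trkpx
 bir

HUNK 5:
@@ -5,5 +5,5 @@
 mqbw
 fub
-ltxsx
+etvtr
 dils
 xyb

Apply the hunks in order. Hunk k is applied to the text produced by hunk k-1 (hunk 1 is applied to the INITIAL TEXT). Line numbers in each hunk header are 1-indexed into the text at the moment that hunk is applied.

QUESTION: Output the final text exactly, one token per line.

Answer: kycxw
imd
jvuxq
fkitk
mqbw
fub
etvtr
dils
xyb
trkpx
bir
swjd

Derivation:
Hunk 1: at line 1 remove [rjhb] add [imd,fcib,fub] -> 8 lines: kycxw imd fcib fub ntyom lewg bir swjd
Hunk 2: at line 4 remove [ntyom,lewg] add [njgvm,trkpx] -> 8 lines: kycxw imd fcib fub njgvm trkpx bir swjd
Hunk 3: at line 2 remove [fcib] add [jvuxq,fkitk,mqbw] -> 10 lines: kycxw imd jvuxq fkitk mqbw fub njgvm trkpx bir swjd
Hunk 4: at line 5 remove [njgvm] add [ltxsx,dils,xyb] -> 12 lines: kycxw imd jvuxq fkitk mqbw fub ltxsx dils xyb trkpx bir swjd
Hunk 5: at line 5 remove [ltxsx] add [etvtr] -> 12 lines: kycxw imd jvuxq fkitk mqbw fub etvtr dils xyb trkpx bir swjd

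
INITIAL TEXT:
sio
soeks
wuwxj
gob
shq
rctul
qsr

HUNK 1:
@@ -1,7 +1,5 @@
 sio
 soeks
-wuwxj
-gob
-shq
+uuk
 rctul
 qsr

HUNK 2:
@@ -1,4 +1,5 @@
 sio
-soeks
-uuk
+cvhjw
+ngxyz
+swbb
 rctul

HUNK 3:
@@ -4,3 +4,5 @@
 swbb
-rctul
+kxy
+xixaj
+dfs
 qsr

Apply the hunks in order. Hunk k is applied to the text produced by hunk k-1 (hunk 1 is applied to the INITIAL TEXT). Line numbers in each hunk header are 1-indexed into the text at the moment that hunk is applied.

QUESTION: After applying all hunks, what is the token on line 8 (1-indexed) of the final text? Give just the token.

Answer: qsr

Derivation:
Hunk 1: at line 1 remove [wuwxj,gob,shq] add [uuk] -> 5 lines: sio soeks uuk rctul qsr
Hunk 2: at line 1 remove [soeks,uuk] add [cvhjw,ngxyz,swbb] -> 6 lines: sio cvhjw ngxyz swbb rctul qsr
Hunk 3: at line 4 remove [rctul] add [kxy,xixaj,dfs] -> 8 lines: sio cvhjw ngxyz swbb kxy xixaj dfs qsr
Final line 8: qsr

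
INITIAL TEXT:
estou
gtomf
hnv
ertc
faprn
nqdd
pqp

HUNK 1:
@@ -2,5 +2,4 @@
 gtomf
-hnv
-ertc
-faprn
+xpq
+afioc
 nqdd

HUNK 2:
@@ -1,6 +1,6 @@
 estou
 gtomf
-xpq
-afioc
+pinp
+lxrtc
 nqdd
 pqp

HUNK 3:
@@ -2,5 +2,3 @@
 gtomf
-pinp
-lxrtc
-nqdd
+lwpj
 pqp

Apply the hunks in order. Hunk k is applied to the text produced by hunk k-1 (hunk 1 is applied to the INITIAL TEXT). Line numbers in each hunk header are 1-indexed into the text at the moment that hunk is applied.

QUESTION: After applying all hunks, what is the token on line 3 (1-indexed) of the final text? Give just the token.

Answer: lwpj

Derivation:
Hunk 1: at line 2 remove [hnv,ertc,faprn] add [xpq,afioc] -> 6 lines: estou gtomf xpq afioc nqdd pqp
Hunk 2: at line 1 remove [xpq,afioc] add [pinp,lxrtc] -> 6 lines: estou gtomf pinp lxrtc nqdd pqp
Hunk 3: at line 2 remove [pinp,lxrtc,nqdd] add [lwpj] -> 4 lines: estou gtomf lwpj pqp
Final line 3: lwpj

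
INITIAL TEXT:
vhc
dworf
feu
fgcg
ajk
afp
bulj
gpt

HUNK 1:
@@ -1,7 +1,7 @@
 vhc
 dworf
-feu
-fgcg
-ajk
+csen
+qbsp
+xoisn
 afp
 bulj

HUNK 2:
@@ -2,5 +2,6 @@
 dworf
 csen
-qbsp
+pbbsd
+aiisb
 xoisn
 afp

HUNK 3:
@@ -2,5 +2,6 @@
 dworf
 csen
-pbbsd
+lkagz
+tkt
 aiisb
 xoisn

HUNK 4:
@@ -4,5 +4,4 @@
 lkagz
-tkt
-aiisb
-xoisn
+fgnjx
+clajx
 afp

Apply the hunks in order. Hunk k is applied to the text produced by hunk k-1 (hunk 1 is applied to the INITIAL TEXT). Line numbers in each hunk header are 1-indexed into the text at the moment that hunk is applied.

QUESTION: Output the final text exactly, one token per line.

Answer: vhc
dworf
csen
lkagz
fgnjx
clajx
afp
bulj
gpt

Derivation:
Hunk 1: at line 1 remove [feu,fgcg,ajk] add [csen,qbsp,xoisn] -> 8 lines: vhc dworf csen qbsp xoisn afp bulj gpt
Hunk 2: at line 2 remove [qbsp] add [pbbsd,aiisb] -> 9 lines: vhc dworf csen pbbsd aiisb xoisn afp bulj gpt
Hunk 3: at line 2 remove [pbbsd] add [lkagz,tkt] -> 10 lines: vhc dworf csen lkagz tkt aiisb xoisn afp bulj gpt
Hunk 4: at line 4 remove [tkt,aiisb,xoisn] add [fgnjx,clajx] -> 9 lines: vhc dworf csen lkagz fgnjx clajx afp bulj gpt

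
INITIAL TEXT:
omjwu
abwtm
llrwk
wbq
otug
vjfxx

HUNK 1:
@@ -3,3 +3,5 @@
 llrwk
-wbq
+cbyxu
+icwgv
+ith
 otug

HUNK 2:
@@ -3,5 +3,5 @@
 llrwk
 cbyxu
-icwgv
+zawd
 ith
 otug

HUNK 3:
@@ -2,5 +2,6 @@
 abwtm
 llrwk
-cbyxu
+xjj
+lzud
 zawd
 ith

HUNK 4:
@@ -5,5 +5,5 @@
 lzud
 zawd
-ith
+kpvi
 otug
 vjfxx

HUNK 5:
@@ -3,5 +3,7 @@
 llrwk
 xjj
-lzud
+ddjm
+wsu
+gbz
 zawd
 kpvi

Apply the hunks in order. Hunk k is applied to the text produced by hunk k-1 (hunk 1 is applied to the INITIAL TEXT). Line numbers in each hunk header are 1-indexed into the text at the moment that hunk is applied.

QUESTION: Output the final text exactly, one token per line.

Answer: omjwu
abwtm
llrwk
xjj
ddjm
wsu
gbz
zawd
kpvi
otug
vjfxx

Derivation:
Hunk 1: at line 3 remove [wbq] add [cbyxu,icwgv,ith] -> 8 lines: omjwu abwtm llrwk cbyxu icwgv ith otug vjfxx
Hunk 2: at line 3 remove [icwgv] add [zawd] -> 8 lines: omjwu abwtm llrwk cbyxu zawd ith otug vjfxx
Hunk 3: at line 2 remove [cbyxu] add [xjj,lzud] -> 9 lines: omjwu abwtm llrwk xjj lzud zawd ith otug vjfxx
Hunk 4: at line 5 remove [ith] add [kpvi] -> 9 lines: omjwu abwtm llrwk xjj lzud zawd kpvi otug vjfxx
Hunk 5: at line 3 remove [lzud] add [ddjm,wsu,gbz] -> 11 lines: omjwu abwtm llrwk xjj ddjm wsu gbz zawd kpvi otug vjfxx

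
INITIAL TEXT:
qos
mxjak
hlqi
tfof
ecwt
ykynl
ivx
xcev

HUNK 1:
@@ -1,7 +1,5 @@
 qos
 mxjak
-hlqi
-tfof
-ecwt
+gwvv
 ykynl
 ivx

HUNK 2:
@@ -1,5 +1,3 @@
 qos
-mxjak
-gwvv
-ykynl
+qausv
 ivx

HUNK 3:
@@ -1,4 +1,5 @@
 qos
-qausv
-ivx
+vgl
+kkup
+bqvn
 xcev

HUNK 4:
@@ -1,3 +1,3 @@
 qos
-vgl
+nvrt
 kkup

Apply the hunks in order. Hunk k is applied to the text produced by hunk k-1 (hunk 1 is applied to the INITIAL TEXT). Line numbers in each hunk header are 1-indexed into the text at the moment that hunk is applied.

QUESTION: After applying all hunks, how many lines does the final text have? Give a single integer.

Hunk 1: at line 1 remove [hlqi,tfof,ecwt] add [gwvv] -> 6 lines: qos mxjak gwvv ykynl ivx xcev
Hunk 2: at line 1 remove [mxjak,gwvv,ykynl] add [qausv] -> 4 lines: qos qausv ivx xcev
Hunk 3: at line 1 remove [qausv,ivx] add [vgl,kkup,bqvn] -> 5 lines: qos vgl kkup bqvn xcev
Hunk 4: at line 1 remove [vgl] add [nvrt] -> 5 lines: qos nvrt kkup bqvn xcev
Final line count: 5

Answer: 5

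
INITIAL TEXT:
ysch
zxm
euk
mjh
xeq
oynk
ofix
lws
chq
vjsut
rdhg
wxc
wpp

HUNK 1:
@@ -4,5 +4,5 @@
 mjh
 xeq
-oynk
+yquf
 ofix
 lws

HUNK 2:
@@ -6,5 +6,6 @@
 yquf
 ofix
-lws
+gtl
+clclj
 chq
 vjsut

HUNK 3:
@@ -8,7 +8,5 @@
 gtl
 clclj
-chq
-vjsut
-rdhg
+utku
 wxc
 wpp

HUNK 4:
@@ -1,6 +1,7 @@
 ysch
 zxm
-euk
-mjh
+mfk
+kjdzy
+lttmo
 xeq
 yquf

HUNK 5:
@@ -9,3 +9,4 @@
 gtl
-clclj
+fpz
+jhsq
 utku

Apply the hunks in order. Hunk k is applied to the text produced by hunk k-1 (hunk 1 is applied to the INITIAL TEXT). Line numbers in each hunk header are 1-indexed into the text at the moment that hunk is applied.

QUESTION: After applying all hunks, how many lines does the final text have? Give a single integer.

Hunk 1: at line 4 remove [oynk] add [yquf] -> 13 lines: ysch zxm euk mjh xeq yquf ofix lws chq vjsut rdhg wxc wpp
Hunk 2: at line 6 remove [lws] add [gtl,clclj] -> 14 lines: ysch zxm euk mjh xeq yquf ofix gtl clclj chq vjsut rdhg wxc wpp
Hunk 3: at line 8 remove [chq,vjsut,rdhg] add [utku] -> 12 lines: ysch zxm euk mjh xeq yquf ofix gtl clclj utku wxc wpp
Hunk 4: at line 1 remove [euk,mjh] add [mfk,kjdzy,lttmo] -> 13 lines: ysch zxm mfk kjdzy lttmo xeq yquf ofix gtl clclj utku wxc wpp
Hunk 5: at line 9 remove [clclj] add [fpz,jhsq] -> 14 lines: ysch zxm mfk kjdzy lttmo xeq yquf ofix gtl fpz jhsq utku wxc wpp
Final line count: 14

Answer: 14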